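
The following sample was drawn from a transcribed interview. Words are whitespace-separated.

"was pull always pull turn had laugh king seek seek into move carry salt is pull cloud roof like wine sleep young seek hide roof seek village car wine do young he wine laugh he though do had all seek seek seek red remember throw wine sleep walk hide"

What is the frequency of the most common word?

7

Frequencies: seek:7, wine:4, pull:3, had:2, laugh:2, roof:2, sleep:2, young:2, hide:2, do:2, he:2, was:1, always:1, turn:1, king:1, into:1, move:1, carry:1, salt:1, is:1, … (10 more, each freq 1)
Most common: 'seek' with frequency 7.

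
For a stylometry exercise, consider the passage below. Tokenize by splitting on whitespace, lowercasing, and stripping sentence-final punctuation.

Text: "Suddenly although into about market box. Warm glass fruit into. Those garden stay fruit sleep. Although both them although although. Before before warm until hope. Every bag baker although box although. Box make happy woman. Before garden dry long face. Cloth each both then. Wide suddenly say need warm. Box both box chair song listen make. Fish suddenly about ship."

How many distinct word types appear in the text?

Distinct types: {about, although, bag, baker, before, both, box, chair, cloth, dry, each, every, face, fish, fruit, garden, glass, happy, hope, into, listen, long, make, market, need, say, ship, sleep, song, stay, suddenly, them, then, those, until, warm, wide, woman}
V = 38

38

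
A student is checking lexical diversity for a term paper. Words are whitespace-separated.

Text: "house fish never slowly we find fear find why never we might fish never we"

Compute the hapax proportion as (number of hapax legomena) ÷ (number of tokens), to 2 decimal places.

Frequencies: never:3, we:3, fish:2, find:2, house:1, slowly:1, fear:1, why:1, might:1
Hapax count = 5; token count = 15.
Ratio = 5 / 15 = 0.33

0.33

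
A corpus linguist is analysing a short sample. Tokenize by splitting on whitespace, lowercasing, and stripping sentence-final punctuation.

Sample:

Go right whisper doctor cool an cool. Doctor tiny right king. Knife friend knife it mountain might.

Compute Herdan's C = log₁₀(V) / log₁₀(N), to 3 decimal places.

0.905

N = 17, V = 13.
log₁₀(V) = 1.113943, log₁₀(N) = 1.230449
C = 1.113943 / 1.230449 = 0.905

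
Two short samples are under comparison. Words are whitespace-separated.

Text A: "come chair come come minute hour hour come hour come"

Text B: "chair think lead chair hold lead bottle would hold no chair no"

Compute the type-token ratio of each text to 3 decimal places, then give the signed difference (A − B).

TTR(A) = 4/10 = 0.400
TTR(B) = 7/12 = 0.583
Difference = 0.400 − 0.583 = -0.183

-0.183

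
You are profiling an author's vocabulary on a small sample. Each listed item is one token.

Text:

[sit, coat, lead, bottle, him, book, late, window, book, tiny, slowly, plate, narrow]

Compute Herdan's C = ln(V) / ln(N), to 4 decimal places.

N = 13, V = 12.
ln(V) = 2.484907, ln(N) = 2.564949
C = 2.484907 / 2.564949 = 0.9688

0.9688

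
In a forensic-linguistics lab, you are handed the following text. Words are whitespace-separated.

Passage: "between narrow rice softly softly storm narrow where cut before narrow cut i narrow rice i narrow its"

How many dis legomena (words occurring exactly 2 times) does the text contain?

4

Frequencies: narrow:5, rice:2, softly:2, cut:2, i:2, between:1, storm:1, where:1, before:1, its:1
Words with frequency 2: cut, i, rice, softly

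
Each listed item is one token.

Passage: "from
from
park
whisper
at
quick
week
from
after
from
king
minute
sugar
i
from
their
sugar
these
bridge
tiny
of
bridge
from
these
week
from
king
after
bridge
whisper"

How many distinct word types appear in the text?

Distinct types: {after, at, bridge, from, i, king, minute, of, park, quick, sugar, their, these, tiny, week, whisper}
V = 16

16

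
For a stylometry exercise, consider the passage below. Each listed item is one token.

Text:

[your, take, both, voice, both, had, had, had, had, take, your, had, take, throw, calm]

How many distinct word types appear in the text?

7

Distinct types: {both, calm, had, take, throw, voice, your}
V = 7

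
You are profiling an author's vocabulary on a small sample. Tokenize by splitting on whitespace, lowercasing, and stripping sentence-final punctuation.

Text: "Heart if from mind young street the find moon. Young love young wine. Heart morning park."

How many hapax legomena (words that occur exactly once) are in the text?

11

Frequencies: young:3, heart:2, if:1, from:1, mind:1, street:1, the:1, find:1, moon:1, love:1, wine:1, morning:1, park:1
Hapax (freq=1): find, from, if, love, mind, moon, morning, park, street, the, wine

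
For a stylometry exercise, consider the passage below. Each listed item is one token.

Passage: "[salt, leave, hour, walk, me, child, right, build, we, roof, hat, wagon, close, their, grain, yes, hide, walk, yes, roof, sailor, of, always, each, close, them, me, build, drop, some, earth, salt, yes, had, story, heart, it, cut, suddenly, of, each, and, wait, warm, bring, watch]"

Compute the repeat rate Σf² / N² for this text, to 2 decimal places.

0.03

Frequencies: yes:3, salt:2, walk:2, me:2, build:2, roof:2, close:2, of:2, each:2, leave:1, hour:1, child:1, right:1, we:1, hat:1, wagon:1, their:1, grain:1, hide:1, sailor:1, … (16 more, each freq 1)
Σf² = 68; N² = 2116
Repeat rate = 68 / 2116 = 0.03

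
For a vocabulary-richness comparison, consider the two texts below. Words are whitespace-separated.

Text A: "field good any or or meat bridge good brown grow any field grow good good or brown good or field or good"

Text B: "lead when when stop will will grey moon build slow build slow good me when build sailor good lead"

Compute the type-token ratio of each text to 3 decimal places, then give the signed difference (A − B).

-0.215

TTR(A) = 8/22 = 0.364
TTR(B) = 11/19 = 0.579
Difference = 0.364 − 0.579 = -0.215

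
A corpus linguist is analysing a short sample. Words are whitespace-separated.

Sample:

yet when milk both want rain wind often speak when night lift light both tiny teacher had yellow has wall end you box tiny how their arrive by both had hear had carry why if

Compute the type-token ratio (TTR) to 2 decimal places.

0.83

N = 35 tokens, V = 29 types.
TTR = V / N = 29 / 35 = 0.83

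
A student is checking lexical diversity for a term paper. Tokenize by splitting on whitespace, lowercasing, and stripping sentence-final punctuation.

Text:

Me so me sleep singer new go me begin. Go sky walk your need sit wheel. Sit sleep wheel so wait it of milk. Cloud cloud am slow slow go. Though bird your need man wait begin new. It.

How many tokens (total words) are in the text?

39

Tokens: me, so, me, sleep, singer, new, go, me, begin, go, sky, walk, your, need, sit, wheel, sit, sleep, wheel, so, wait, it, of, milk, cloud, cloud, am, slow, slow, go, though, bird, your, need, man, wait, begin, new, it
N = 39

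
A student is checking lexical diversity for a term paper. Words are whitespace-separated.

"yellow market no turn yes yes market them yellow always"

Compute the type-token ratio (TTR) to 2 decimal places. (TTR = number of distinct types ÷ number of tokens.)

N = 10 tokens, V = 7 types.
TTR = V / N = 7 / 10 = 0.70

0.70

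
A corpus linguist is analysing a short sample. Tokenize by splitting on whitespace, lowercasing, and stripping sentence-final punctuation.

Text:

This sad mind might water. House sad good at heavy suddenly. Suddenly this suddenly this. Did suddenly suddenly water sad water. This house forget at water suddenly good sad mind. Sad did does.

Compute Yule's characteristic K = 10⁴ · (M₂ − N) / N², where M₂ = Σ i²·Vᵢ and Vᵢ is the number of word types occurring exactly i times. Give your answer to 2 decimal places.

Frequencies: suddenly:6, sad:5, this:4, water:4, mind:2, house:2, good:2, at:2, did:2, might:1, heavy:1, forget:1, does:1
N = 33. Frequency spectrum: V_1=4, V_2=5, V_4=2, V_5=1, V_6=1
M₂ = 1²·4 + 2²·5 + 4²·2 + 5²·1 + 6²·1 = 117
K = 10000 × (117 − 33) / 33² = 771.35

771.35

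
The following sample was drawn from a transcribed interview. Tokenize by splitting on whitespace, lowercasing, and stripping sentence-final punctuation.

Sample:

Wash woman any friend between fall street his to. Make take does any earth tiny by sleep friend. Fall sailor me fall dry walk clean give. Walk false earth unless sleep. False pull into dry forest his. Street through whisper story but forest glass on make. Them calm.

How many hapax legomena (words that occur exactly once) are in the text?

Frequencies: fall:3, any:2, friend:2, street:2, his:2, make:2, earth:2, sleep:2, dry:2, walk:2, false:2, forest:2, wash:1, woman:1, between:1, to:1, take:1, does:1, tiny:1, by:1, … (15 more, each freq 1)
Hapax (freq=1): between, but, by, calm, clean, does, give, glass, into, me, on, pull, sailor, story, take, them, through, tiny, to, unless, wash, whisper, woman

23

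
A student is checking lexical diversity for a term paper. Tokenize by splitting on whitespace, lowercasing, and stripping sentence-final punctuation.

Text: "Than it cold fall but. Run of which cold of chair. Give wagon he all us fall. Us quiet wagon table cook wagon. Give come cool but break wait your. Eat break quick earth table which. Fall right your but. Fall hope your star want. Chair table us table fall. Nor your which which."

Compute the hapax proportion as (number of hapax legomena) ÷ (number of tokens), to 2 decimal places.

0.33

Frequencies: fall:5, which:4, table:4, your:4, but:3, wagon:3, us:3, cold:2, of:2, chair:2, give:2, break:2, than:1, it:1, run:1, he:1, all:1, quiet:1, cook:1, come:1, … (10 more, each freq 1)
Hapax count = 18; token count = 54.
Ratio = 18 / 54 = 0.33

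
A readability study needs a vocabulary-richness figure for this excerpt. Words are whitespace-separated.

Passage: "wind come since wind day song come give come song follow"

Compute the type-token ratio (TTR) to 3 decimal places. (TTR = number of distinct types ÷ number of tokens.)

0.636

N = 11 tokens, V = 7 types.
TTR = V / N = 7 / 11 = 0.636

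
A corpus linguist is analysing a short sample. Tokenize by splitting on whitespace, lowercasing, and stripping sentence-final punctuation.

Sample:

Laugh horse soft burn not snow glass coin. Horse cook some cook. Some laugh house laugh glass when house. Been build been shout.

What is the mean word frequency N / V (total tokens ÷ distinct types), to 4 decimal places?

N = 23 tokens, V = 15 types.
Mean frequency = N / V = 23 / 15 = 1.5333

1.5333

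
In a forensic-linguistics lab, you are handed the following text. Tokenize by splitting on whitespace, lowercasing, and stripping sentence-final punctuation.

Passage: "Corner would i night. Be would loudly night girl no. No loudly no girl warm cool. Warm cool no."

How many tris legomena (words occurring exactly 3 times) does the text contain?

Frequencies: no:4, would:2, night:2, loudly:2, girl:2, warm:2, cool:2, corner:1, i:1, be:1
Words with frequency 3: (none)

0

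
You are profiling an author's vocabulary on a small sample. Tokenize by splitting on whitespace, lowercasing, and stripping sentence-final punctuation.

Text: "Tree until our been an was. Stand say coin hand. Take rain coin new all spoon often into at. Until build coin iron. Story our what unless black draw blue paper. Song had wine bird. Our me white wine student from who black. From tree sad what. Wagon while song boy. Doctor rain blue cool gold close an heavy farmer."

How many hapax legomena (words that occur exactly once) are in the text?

34

Frequencies: our:3, coin:3, tree:2, until:2, an:2, rain:2, what:2, black:2, blue:2, song:2, wine:2, from:2, been:1, was:1, stand:1, say:1, hand:1, take:1, new:1, all:1, … (26 more, each freq 1)
Hapax (freq=1): all, at, been, bird, boy, build, close, cool, doctor, draw, farmer, gold, had, hand, heavy, into, iron, me, new, often, paper, sad, say, spoon, stand, story, student, take, unless, wagon, was, while, white, who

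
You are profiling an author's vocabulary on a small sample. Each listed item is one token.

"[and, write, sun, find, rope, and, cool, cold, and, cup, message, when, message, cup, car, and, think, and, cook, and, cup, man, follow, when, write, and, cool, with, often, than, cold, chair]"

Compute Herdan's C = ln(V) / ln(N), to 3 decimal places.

0.850

N = 32, V = 19.
ln(V) = 2.944439, ln(N) = 3.465736
C = 2.944439 / 3.465736 = 0.850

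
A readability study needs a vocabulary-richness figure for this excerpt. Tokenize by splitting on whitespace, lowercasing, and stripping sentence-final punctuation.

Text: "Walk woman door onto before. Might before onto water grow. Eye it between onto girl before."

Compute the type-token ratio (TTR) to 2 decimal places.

0.75

N = 16 tokens, V = 12 types.
TTR = V / N = 12 / 16 = 0.75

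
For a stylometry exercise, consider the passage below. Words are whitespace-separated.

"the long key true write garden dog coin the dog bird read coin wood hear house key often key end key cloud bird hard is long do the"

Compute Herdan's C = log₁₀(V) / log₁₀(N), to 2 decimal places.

0.88

N = 28, V = 19.
log₁₀(V) = 1.278754, log₁₀(N) = 1.447158
C = 1.278754 / 1.447158 = 0.88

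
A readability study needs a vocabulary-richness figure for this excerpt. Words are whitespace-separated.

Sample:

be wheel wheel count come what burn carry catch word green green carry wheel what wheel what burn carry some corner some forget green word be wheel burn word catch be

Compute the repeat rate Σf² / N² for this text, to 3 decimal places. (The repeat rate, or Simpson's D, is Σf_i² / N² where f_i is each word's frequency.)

0.095

Frequencies: wheel:5, be:3, what:3, burn:3, carry:3, word:3, green:3, catch:2, some:2, count:1, come:1, corner:1, forget:1
Σf² = 91; N² = 961
Repeat rate = 91 / 961 = 0.095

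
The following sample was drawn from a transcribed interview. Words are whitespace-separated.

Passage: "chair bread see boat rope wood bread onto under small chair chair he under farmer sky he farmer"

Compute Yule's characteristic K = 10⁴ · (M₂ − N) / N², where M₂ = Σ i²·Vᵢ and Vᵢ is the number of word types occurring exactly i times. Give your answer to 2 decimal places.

Frequencies: chair:3, bread:2, under:2, he:2, farmer:2, see:1, boat:1, rope:1, wood:1, onto:1, small:1, sky:1
N = 18. Frequency spectrum: V_1=7, V_2=4, V_3=1
M₂ = 1²·7 + 2²·4 + 3²·1 = 32
K = 10000 × (32 − 18) / 18² = 432.10

432.10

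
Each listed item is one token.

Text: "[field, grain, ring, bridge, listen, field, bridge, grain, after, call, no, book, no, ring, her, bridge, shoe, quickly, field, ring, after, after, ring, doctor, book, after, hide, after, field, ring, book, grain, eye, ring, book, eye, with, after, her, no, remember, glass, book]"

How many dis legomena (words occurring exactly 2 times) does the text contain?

2

Frequencies: ring:6, after:6, book:5, field:4, grain:3, bridge:3, no:3, her:2, eye:2, listen:1, call:1, shoe:1, quickly:1, doctor:1, hide:1, with:1, remember:1, glass:1
Words with frequency 2: eye, her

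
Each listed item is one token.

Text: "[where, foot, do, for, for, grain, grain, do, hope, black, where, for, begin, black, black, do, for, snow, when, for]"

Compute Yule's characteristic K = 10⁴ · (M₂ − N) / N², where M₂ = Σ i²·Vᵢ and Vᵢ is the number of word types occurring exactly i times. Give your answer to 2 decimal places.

Frequencies: for:5, do:3, black:3, where:2, grain:2, foot:1, hope:1, begin:1, snow:1, when:1
N = 20. Frequency spectrum: V_1=5, V_2=2, V_3=2, V_5=1
M₂ = 1²·5 + 2²·2 + 3²·2 + 5²·1 = 56
K = 10000 × (56 − 20) / 20² = 900.00

900.00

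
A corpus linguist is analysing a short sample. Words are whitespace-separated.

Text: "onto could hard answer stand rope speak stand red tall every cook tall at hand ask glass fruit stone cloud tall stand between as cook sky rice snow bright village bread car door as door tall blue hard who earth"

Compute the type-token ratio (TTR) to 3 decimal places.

N = 40 tokens, V = 31 types.
TTR = V / N = 31 / 40 = 0.775

0.775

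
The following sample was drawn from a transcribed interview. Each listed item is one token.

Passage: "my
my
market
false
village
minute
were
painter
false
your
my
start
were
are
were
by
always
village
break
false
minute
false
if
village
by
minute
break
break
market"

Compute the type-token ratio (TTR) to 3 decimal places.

0.483

N = 29 tokens, V = 14 types.
TTR = V / N = 14 / 29 = 0.483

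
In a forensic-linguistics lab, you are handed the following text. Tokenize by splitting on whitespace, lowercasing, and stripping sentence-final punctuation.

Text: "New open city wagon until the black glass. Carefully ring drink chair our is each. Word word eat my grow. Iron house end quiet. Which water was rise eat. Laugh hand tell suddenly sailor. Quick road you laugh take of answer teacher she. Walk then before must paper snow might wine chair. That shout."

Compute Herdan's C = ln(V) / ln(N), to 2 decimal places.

N = 54, V = 50.
ln(V) = 3.912023, ln(N) = 3.988984
C = 3.912023 / 3.988984 = 0.98

0.98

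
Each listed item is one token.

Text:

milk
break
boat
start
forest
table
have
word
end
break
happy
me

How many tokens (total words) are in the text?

12

Tokens: milk, break, boat, start, forest, table, have, word, end, break, happy, me
N = 12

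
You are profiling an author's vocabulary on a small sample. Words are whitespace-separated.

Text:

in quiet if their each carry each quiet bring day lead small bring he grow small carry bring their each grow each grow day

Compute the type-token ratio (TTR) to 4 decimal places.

N = 24 tokens, V = 12 types.
TTR = V / N = 12 / 24 = 0.5000

0.5000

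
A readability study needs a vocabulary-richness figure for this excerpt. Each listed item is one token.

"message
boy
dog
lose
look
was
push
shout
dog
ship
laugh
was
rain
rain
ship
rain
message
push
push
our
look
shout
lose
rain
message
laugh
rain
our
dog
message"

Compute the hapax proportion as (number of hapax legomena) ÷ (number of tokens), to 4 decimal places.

0.0333

Frequencies: rain:5, message:4, dog:3, push:3, lose:2, look:2, was:2, shout:2, ship:2, laugh:2, our:2, boy:1
Hapax count = 1; token count = 30.
Ratio = 1 / 30 = 0.0333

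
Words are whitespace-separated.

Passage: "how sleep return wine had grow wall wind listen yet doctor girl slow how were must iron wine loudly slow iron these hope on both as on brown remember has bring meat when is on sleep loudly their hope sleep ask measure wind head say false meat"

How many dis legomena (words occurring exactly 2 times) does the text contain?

8

Frequencies: sleep:3, on:3, how:2, wine:2, wind:2, slow:2, iron:2, loudly:2, hope:2, meat:2, return:1, had:1, grow:1, wall:1, listen:1, yet:1, doctor:1, girl:1, were:1, must:1, … (15 more, each freq 1)
Words with frequency 2: hope, how, iron, loudly, meat, slow, wind, wine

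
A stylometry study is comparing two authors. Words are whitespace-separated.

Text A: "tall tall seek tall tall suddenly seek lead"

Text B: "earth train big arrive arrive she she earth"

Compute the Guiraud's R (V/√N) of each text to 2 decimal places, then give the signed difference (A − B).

A: V=4, N=8, R=1.41
B: V=5, N=8, R=1.77
Difference = 1.41 − 1.77 = -0.36

-0.36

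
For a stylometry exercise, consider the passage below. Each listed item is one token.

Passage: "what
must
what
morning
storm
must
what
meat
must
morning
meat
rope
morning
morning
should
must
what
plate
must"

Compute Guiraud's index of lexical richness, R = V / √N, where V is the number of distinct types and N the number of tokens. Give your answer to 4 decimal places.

N = 19, V = 8.
√N = 4.358899
R = 8 / 4.358899 = 1.8353

1.8353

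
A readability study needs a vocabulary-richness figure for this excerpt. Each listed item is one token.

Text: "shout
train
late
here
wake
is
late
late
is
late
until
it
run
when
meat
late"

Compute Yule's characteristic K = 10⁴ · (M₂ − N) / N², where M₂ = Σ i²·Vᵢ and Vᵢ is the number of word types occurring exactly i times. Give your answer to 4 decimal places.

859.3750

Frequencies: late:5, is:2, shout:1, train:1, here:1, wake:1, until:1, it:1, run:1, when:1, meat:1
N = 16. Frequency spectrum: V_1=9, V_2=1, V_5=1
M₂ = 1²·9 + 2²·1 + 5²·1 = 38
K = 10000 × (38 − 16) / 16² = 859.3750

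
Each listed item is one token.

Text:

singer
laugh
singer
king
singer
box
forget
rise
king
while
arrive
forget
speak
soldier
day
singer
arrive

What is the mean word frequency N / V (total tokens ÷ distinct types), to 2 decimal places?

1.55

N = 17 tokens, V = 11 types.
Mean frequency = N / V = 17 / 11 = 1.55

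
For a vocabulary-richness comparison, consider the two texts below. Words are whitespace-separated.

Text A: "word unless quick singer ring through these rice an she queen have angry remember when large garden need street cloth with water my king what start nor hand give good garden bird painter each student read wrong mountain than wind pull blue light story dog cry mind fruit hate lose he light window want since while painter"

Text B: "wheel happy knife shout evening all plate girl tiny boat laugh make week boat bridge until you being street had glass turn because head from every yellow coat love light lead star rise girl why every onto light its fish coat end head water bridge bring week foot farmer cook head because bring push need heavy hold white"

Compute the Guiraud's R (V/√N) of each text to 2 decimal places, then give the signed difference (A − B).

A: V=54, N=57, R=7.15
B: V=47, N=58, R=6.17
Difference = 7.15 − 6.17 = 0.98

0.98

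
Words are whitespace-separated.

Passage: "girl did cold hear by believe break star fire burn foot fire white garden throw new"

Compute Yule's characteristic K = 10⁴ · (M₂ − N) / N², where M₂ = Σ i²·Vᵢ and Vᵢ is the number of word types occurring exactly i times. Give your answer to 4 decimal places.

78.1250

Frequencies: fire:2, girl:1, did:1, cold:1, hear:1, by:1, believe:1, break:1, star:1, burn:1, foot:1, white:1, garden:1, throw:1, new:1
N = 16. Frequency spectrum: V_1=14, V_2=1
M₂ = 1²·14 + 2²·1 = 18
K = 10000 × (18 − 16) / 16² = 78.1250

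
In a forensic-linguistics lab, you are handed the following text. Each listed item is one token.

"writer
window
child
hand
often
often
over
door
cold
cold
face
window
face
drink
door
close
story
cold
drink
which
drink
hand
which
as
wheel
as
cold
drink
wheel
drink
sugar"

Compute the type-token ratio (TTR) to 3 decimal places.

0.516

N = 31 tokens, V = 16 types.
TTR = V / N = 16 / 31 = 0.516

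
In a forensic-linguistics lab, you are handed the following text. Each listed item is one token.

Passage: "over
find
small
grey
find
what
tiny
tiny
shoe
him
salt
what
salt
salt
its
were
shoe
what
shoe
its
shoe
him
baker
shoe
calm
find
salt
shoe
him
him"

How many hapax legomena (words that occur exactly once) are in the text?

Frequencies: shoe:6, him:4, salt:4, find:3, what:3, tiny:2, its:2, over:1, small:1, grey:1, were:1, baker:1, calm:1
Hapax (freq=1): baker, calm, grey, over, small, were

6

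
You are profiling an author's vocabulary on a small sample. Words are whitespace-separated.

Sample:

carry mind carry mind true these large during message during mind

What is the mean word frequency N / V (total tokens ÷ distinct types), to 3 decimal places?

1.571

N = 11 tokens, V = 7 types.
Mean frequency = N / V = 11 / 7 = 1.571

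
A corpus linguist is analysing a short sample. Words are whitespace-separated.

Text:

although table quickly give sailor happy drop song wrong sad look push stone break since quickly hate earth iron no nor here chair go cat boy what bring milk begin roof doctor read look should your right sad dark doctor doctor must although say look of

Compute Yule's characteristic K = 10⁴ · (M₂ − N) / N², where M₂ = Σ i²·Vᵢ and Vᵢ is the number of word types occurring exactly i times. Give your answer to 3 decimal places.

85.066

Frequencies: look:3, doctor:3, although:2, quickly:2, sad:2, table:1, give:1, sailor:1, happy:1, drop:1, song:1, wrong:1, push:1, stone:1, break:1, since:1, hate:1, earth:1, iron:1, no:1, … (19 more, each freq 1)
N = 46. Frequency spectrum: V_1=34, V_2=3, V_3=2
M₂ = 1²·34 + 2²·3 + 3²·2 = 64
K = 10000 × (64 − 46) / 46² = 85.066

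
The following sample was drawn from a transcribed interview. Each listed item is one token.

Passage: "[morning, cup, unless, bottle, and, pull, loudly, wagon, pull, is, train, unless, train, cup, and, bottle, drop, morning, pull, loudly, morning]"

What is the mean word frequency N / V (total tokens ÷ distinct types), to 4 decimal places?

1.9091

N = 21 tokens, V = 11 types.
Mean frequency = N / V = 21 / 11 = 1.9091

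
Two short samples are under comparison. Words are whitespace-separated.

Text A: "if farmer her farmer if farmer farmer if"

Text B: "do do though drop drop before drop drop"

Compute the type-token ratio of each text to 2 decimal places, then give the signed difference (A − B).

TTR(A) = 3/8 = 0.38
TTR(B) = 4/8 = 0.50
Difference = 0.38 − 0.50 = -0.12

-0.12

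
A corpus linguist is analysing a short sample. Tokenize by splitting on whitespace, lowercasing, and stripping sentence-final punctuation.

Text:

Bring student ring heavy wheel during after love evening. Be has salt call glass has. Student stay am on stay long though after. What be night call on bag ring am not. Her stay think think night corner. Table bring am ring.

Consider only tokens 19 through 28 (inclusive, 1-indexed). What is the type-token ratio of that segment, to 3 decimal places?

0.900

Segment tokens 19–28: on, stay, long, though, after, what, be, night, call, on
Segment N = 10, segment V = 9.
TTR = 9 / 10 = 0.900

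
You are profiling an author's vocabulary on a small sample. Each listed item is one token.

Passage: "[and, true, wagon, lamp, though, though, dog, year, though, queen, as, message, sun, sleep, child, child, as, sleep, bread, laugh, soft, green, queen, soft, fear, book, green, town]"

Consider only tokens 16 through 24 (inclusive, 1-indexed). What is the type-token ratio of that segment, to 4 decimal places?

0.8889

Segment tokens 16–24: child, as, sleep, bread, laugh, soft, green, queen, soft
Segment N = 9, segment V = 8.
TTR = 8 / 9 = 0.8889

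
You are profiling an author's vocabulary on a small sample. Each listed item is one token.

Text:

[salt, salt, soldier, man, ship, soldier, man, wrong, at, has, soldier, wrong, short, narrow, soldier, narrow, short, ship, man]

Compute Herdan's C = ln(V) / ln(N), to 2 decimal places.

0.75

N = 19, V = 9.
ln(V) = 2.197225, ln(N) = 2.944439
C = 2.197225 / 2.944439 = 0.75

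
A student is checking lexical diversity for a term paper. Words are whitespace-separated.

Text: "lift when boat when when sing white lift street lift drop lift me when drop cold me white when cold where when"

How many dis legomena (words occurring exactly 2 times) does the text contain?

4

Frequencies: when:6, lift:4, white:2, drop:2, me:2, cold:2, boat:1, sing:1, street:1, where:1
Words with frequency 2: cold, drop, me, white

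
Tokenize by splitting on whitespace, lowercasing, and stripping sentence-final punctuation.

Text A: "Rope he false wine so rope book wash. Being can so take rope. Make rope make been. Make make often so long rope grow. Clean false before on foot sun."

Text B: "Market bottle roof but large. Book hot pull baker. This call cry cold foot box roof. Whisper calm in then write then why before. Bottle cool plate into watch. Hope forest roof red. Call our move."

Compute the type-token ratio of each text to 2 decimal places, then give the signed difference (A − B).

TTR(A) = 20/30 = 0.67
TTR(B) = 31/36 = 0.86
Difference = 0.67 − 0.86 = -0.19

-0.19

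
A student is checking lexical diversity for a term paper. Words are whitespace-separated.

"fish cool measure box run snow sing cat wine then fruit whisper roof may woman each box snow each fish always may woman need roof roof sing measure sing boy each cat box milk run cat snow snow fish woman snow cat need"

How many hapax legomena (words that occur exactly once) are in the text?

8

Frequencies: snow:5, cat:4, fish:3, box:3, sing:3, roof:3, woman:3, each:3, measure:2, run:2, may:2, need:2, cool:1, wine:1, then:1, fruit:1, whisper:1, always:1, boy:1, milk:1
Hapax (freq=1): always, boy, cool, fruit, milk, then, whisper, wine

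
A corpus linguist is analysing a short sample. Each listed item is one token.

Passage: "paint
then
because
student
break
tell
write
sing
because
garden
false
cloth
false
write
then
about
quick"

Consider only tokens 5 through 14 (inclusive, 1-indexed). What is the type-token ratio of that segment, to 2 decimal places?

Segment tokens 5–14: break, tell, write, sing, because, garden, false, cloth, false, write
Segment N = 10, segment V = 8.
TTR = 8 / 10 = 0.80

0.80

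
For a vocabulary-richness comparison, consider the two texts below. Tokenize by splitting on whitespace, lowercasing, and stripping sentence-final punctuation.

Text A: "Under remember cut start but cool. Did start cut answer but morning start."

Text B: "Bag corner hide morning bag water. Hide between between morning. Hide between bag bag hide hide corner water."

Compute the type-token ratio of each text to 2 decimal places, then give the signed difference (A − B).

TTR(A) = 9/13 = 0.69
TTR(B) = 6/18 = 0.33
Difference = 0.69 − 0.33 = 0.36

0.36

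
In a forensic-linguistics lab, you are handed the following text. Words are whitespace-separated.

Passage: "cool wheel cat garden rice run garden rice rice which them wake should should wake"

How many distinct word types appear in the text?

Distinct types: {cat, cool, garden, rice, run, should, them, wake, wheel, which}
V = 10

10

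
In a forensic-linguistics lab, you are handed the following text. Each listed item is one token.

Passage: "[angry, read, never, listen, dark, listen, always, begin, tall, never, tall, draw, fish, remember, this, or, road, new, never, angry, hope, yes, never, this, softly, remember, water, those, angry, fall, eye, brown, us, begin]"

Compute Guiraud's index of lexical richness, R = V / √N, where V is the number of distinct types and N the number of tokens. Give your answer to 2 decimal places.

4.12

N = 34, V = 24.
√N = 5.830952
R = 24 / 5.830952 = 4.12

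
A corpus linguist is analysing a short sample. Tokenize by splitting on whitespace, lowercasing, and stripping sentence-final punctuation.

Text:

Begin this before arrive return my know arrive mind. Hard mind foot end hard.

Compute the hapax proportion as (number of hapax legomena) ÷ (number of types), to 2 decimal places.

Frequencies: arrive:2, mind:2, hard:2, begin:1, this:1, before:1, return:1, my:1, know:1, foot:1, end:1
Hapax count = 8; type count = 11.
Ratio = 8 / 11 = 0.73

0.73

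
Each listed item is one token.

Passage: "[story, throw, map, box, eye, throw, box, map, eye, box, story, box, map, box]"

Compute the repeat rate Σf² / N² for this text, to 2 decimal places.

0.23

Frequencies: box:5, map:3, story:2, throw:2, eye:2
Σf² = 46; N² = 196
Repeat rate = 46 / 196 = 0.23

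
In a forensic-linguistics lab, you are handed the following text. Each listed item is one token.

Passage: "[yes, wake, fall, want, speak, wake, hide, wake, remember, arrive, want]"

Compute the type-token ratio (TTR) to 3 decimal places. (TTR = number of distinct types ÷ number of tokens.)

0.727

N = 11 tokens, V = 8 types.
TTR = V / N = 8 / 11 = 0.727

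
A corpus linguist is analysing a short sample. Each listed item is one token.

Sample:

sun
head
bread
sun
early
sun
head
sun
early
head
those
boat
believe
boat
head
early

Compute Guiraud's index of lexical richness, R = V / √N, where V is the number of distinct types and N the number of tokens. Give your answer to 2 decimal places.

N = 16, V = 7.
√N = 4.000000
R = 7 / 4.000000 = 1.75

1.75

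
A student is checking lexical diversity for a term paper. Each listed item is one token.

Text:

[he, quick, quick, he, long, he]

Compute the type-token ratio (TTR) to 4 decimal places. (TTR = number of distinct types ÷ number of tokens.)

N = 6 tokens, V = 3 types.
TTR = V / N = 3 / 6 = 0.5000

0.5000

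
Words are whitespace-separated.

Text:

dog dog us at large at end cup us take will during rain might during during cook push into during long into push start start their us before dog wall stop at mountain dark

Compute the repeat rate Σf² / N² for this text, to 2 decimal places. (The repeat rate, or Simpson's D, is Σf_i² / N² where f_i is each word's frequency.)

0.06

Frequencies: during:4, dog:3, us:3, at:3, push:2, into:2, start:2, large:1, end:1, cup:1, take:1, will:1, rain:1, might:1, cook:1, long:1, their:1, before:1, wall:1, stop:1, … (2 more, each freq 1)
Σf² = 70; N² = 1156
Repeat rate = 70 / 1156 = 0.06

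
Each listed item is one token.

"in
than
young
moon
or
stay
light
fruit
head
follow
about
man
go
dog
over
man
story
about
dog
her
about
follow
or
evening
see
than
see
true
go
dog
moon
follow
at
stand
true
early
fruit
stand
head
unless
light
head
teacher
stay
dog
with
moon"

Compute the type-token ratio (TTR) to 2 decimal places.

0.55

N = 47 tokens, V = 26 types.
TTR = V / N = 26 / 47 = 0.55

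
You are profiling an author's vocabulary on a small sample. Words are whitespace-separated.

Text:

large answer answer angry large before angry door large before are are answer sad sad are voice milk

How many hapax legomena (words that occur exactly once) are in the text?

Frequencies: large:3, answer:3, are:3, angry:2, before:2, sad:2, door:1, voice:1, milk:1
Hapax (freq=1): door, milk, voice

3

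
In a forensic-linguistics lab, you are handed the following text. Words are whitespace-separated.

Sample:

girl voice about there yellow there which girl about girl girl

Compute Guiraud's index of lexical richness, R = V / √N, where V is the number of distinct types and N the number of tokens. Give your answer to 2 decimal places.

1.81

N = 11, V = 6.
√N = 3.316625
R = 6 / 3.316625 = 1.81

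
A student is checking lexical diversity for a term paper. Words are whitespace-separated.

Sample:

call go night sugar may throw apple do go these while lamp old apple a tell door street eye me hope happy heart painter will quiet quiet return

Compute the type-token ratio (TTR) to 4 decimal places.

0.8929

N = 28 tokens, V = 25 types.
TTR = V / N = 25 / 28 = 0.8929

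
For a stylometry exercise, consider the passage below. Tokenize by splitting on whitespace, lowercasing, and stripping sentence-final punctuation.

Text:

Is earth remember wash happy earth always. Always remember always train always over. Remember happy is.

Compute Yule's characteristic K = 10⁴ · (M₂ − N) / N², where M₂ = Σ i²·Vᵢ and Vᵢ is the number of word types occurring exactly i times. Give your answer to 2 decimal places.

937.50

Frequencies: always:4, remember:3, is:2, earth:2, happy:2, wash:1, train:1, over:1
N = 16. Frequency spectrum: V_1=3, V_2=3, V_3=1, V_4=1
M₂ = 1²·3 + 2²·3 + 3²·1 + 4²·1 = 40
K = 10000 × (40 − 16) / 16² = 937.50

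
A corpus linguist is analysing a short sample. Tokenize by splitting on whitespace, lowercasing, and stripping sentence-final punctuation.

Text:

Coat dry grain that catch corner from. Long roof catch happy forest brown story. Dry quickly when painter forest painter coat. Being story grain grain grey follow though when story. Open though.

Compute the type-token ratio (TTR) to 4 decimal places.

N = 32 tokens, V = 21 types.
TTR = V / N = 21 / 32 = 0.6563

0.6563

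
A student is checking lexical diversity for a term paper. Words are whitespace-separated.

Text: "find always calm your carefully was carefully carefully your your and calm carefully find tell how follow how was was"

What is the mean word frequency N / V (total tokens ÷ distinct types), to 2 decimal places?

2.00

N = 20 tokens, V = 10 types.
Mean frequency = N / V = 20 / 10 = 2.00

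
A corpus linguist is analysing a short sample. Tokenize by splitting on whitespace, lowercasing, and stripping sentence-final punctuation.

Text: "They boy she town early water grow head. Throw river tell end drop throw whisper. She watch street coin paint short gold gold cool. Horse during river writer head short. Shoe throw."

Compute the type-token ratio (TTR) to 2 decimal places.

0.78

N = 32 tokens, V = 25 types.
TTR = V / N = 25 / 32 = 0.78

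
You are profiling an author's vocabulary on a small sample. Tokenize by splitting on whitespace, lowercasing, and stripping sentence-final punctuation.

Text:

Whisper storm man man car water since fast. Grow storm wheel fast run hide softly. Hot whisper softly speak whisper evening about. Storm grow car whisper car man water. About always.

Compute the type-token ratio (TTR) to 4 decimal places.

N = 31 tokens, V = 17 types.
TTR = V / N = 17 / 31 = 0.5484

0.5484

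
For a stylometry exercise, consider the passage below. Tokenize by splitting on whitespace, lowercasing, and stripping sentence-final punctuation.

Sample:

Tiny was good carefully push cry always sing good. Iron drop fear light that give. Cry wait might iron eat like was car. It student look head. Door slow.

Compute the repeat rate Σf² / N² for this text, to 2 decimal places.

Frequencies: was:2, good:2, cry:2, iron:2, tiny:1, carefully:1, push:1, always:1, sing:1, drop:1, fear:1, light:1, that:1, give:1, wait:1, might:1, eat:1, like:1, car:1, it:1, … (5 more, each freq 1)
Σf² = 37; N² = 841
Repeat rate = 37 / 841 = 0.04

0.04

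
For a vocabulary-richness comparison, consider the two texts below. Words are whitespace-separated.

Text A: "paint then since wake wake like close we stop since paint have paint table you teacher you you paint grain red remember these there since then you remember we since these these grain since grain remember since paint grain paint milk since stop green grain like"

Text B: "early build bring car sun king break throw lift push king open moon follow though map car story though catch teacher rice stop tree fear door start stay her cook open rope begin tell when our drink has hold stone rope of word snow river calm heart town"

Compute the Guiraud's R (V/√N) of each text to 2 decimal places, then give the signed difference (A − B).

-3.41

A: V=19, N=46, R=2.80
B: V=43, N=48, R=6.21
Difference = 2.80 − 6.21 = -3.41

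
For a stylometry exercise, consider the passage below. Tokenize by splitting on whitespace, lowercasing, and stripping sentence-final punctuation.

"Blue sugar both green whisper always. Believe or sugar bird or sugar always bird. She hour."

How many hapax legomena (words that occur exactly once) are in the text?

7

Frequencies: sugar:3, always:2, or:2, bird:2, blue:1, both:1, green:1, whisper:1, believe:1, she:1, hour:1
Hapax (freq=1): believe, blue, both, green, hour, she, whisper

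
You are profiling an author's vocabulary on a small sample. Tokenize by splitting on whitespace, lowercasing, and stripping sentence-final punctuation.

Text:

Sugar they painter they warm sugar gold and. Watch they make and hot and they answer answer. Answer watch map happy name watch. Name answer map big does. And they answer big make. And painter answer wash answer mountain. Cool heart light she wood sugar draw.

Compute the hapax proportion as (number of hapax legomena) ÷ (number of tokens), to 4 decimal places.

Frequencies: answer:7, they:5, and:5, sugar:3, watch:3, painter:2, make:2, map:2, name:2, big:2, warm:1, gold:1, hot:1, happy:1, does:1, wash:1, mountain:1, cool:1, heart:1, light:1, … (3 more, each freq 1)
Hapax count = 13; token count = 46.
Ratio = 13 / 46 = 0.2826

0.2826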